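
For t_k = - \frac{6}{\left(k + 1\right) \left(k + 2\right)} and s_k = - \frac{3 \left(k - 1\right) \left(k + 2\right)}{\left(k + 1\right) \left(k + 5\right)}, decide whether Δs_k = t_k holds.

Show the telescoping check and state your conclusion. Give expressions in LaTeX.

Invalid: residual \frac{9 \left(- k^{2} + k + 12\right)}{k^{4} + 14 k^{3} + 65 k^{2} + 112 k + 60} ≠ 0.

s_(k+1) = -3*k*(k + 3)/((k + 2)*(k + 6))
s_(k+1) − s_k = 3*(-5*k**2 - 19*k - 24)/(k**4 + 14*k**3 + 65*k**2 + 112*k + 60)
(s_(k+1) − s_k) − t_k = 9*(-k**2 + k + 12)/(k**4 + 14*k**3 + 65*k**2 + 112*k + 60)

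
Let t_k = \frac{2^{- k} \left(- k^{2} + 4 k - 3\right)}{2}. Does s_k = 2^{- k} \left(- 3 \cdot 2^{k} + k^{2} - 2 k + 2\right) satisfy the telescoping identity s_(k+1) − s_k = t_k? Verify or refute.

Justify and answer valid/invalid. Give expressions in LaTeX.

s_(k+1) = (-6*2**k + k**2 + 1)/(2*2**k)
s_(k+1) − s_k = (-k**2 + 4*k - 3)/(2*2**k)
(s_(k+1) − s_k) − t_k = 0

valid; difference matches t_k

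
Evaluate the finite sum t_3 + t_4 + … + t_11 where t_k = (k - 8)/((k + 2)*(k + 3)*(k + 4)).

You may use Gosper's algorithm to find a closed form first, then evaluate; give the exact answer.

Σ = -3/70

The ratio is (k - 7)*(k + 2)/((k - 8)*(k + 5)).
Gosper form: A/B · C(k+1)/C(k) with A=k + 2, B=k + 5, C=k - 8.
Key eq: (k + 2)·f(k+1) = (k + 4)·f(k) + (k - 8).
From deg A=1, deg B=1, deg C=1: d=2.
Coefficient equations give f(k) = -k*(k + 7)/2.
Get s_k = R·t_k = k*(-k - 7)/(2*(k + 2)*(k + 3)) with R(k) = B(k−1)f(k)/C(k) = -k*(k + 4)*(k + 7)/(2*(k - 8)).
Δs = (k - 8)/(k**3 + 9*k**2 + 26*k + 24), as required.
Σ_(k=3)^(11) t_k = s_(12) − s_(3) = -19/35 − (-1/2) = -3/70.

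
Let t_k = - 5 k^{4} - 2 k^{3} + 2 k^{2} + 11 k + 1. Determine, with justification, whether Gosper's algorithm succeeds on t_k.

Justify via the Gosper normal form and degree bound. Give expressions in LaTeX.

Yes. s_k = k \left(- k^{4} + 2 k^{3} + 4 k - 4\right).

Compute t_(k+1)/t_k: get (5*k**4 + 22*k**3 + 34*k**2 + 11*k - 7)/(5*k**4 + 2*k**3 - 2*k**2 - 11*k - 1).
Factor: A=1; B=1; C=k**4 + 2*k**3/5 - 2*k**2/5 - 11*k/5 - 1/5.
f must satisfy (1)·f(k+1) − (1)·f(k) = k**4 + 2*k**3/5 - 2*k**2/5 - 11*k/5 - 1/5.
d = 5 from the (0,0,4) case.
Match coefficients ⇒ f(k) = k*(k**4 - 2*k**3 - 4*k + 4)/5.
Certificate R = B(k−1)f/C = k*(k**4 - 2*k**3 - 4*k + 4)/(5*k**4 + 2*k**3 - 2*k**2 - 11*k - 1) gives s_k = k*(-k**4 + 2*k**3 + 4*k - 4).
Verify: -5*k**4 - 2*k**3 + 2*k**2 + 11*k + 1 matches t_k.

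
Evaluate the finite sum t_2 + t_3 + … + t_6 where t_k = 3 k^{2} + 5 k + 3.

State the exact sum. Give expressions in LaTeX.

r(k) = (3*k**2 + 11*k + 11)/(3*k**2 + 5*k + 3) after simplifying.
So A=1 and B=1, with C=k**2 + 5*k/3 + 1.
Set up (1)·f(k+1) − (1)·f(k) − (k**2 + 5*k/3 + 1) = 0.
Degrees (0,0,2) ⇒ d ≤ 3.
Solve for f: f(k) = k*(k**2 + k + 1)/3 (degree 3 ≤ 3).
Get s_k = R·t_k = k*(k**2 + k + 1) with R(k) = B(k−1)f(k)/C(k) = k*(k**2 + k + 1)/(3*k**2 + 5*k + 3).
s_(k+1) − s_k = 3*k**2 + 5*k + 3 = t_k.
Telescoping: Σ = s_(7) − s_(2) = 399 − (14) = 385.

Σ = 385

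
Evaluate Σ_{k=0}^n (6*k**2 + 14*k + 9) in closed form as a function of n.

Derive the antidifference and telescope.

S(n) = 2*n**3 + 10*n**2 + 17*n + 9

The ratio is (6*k**2 + 26*k + 29)/(6*k**2 + 14*k + 9).
So A=1 and B=1, with C=k**2 + 7*k/3 + 3/2.
Solve (1)·f(k+1) − (1)·f(k) = k**2 + 7*k/3 + 3/2.
Degrees (0,0,2) ⇒ d ≤ 3.
Match coefficients ⇒ f(k) = k*(2*k**2 + 4*k + 3)/6.
Then R = B(k−1)f/C = k*(2*k**2 + 4*k + 3)/(6*k**2 + 14*k + 9), so s_k = R(k)·t_k = k*(2*k**2 + 4*k + 3).
Check: Δs_k = 6*k**2 + 14*k + 9. ✓
Σ_(k=0)^n t_k = s_(n+1) − s_(0) = (2*n**3 + 10*n**2 + 17*n + 9) − (0), i.e. 2*n**3 + 10*n**2 + 17*n + 9.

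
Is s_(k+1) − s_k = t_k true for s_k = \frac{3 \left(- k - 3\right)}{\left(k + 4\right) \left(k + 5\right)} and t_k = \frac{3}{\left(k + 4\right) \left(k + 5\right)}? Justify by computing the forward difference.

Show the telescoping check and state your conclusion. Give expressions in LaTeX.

s_(k+1) = 3*(-k - 4)/((k + 5)*(k + 6))
s_(k+1) − s_k = 3*(k + 2)/(k**3 + 15*k**2 + 74*k + 120)
(s_(k+1) − s_k) − t_k = -12/(k**3 + 15*k**2 + 74*k + 120)

Invalid: residual - \frac{12}{k^{3} + 15 k^{2} + 74 k + 120} ≠ 0.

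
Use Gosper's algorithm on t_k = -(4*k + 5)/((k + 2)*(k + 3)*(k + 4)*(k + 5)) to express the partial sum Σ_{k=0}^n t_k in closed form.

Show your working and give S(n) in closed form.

S(n) = (-n**3 - 12*n**2 - 31*n - 20)/(8*(n**3 + 12*n**2 + 47*n + 60))

Step 1: r(k) = (k + 2)*(4*k + 9)/((k + 6)*(4*k + 5)).
Normal form (A,B,C) = (k + 2, k + 6, k + 5/4).
Key eq: (k + 2)·f(k+1) = (k + 5)·f(k) + (k + 5/4).
deg f ≤ 3 (via 1,1,1).
A polynomial solution: f(k) = k*(k**2 + 9*k + 10)/32.
Then R = B(k−1)f/C = k*(k + 5)*(k**2 + 9*k + 10)/(8*(4*k + 5)), so s_k = R(k)·t_k = k*(-k**2 - 9*k - 10)/(8*(k + 2)*(k + 3)*(k + 4)).
s_(k+1) − s_k = (-4*k - 5)/(k**4 + 14*k**3 + 71*k**2 + 154*k + 120) = t_k.
Telescope: S(n) = s_(n+1) − s_(0) = (-n**3 - 12*n**2 - 31*n - 20)/(8*(n**3 + 12*n**2 + 47*n + 60)) − (0) = (-n**3 - 12*n**2 - 31*n - 20)/(8*(n**3 + 12*n**2 + 47*n + 60)).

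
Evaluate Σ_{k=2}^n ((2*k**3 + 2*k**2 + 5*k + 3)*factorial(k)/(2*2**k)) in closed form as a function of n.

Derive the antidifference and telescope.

S(n) = 2**(-n - 1)*(-7*2**n + 2*n**3*factorial(n) + 6*n**2*factorial(n) + 5*n*factorial(n) + factorial(n))

The ratio is (2*k**4 + 10*k**3 + 23*k**2 + 27*k + 12)/(2*(2*k**3 + 2*k**2 + 5*k + 3)).
A = k/2 + 1/2, B = 1, C = k**3 + k**2 + 5*k/2 + 3/2.
Solve (k/2 + 1/2)·f(k+1) − (1)·f(k) = k**3 + k**2 + 5*k/2 + 3/2.
Degrees (1,0,3) ⇒ d ≤ 2.
A polynomial solution: f(k) = 2*k**2 - 1.
Certificate R = B(k−1)f/C = 2*(2*k**2 - 1)/(2*k**3 + 2*k**2 + 5*k + 3) gives s_k = (2*k**2 - 1)*factorial(k)/2**k.
s_(k+1) − s_k = (2*k**3 + 2*k**2 + 5*k + 3)*factorial(k)/(2*2**k) = t_k.
Telescope: S(n) = s_(n+1) − s_(2) = 2**(-n - 1)*(2*n**2 + 4*n + 1)*factorial(n + 1) − (7/2) = 2**(-n - 1)*(-7*2**n + 2*n**3*factorial(n) + 6*n**2*factorial(n) + 5*n*factorial(n) + factorial(n)).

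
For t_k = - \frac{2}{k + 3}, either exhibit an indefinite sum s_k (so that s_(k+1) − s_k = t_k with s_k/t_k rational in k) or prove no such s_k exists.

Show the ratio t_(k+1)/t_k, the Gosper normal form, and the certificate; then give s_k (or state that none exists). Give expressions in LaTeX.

Step 1: r(k) = (k + 3)/(k + 4).
Normal form (A,B,C) = (k + 3, k + 4, 1).
f must satisfy (k + 3)·f(k+1) − (k + 3)·f(k) = 1.
Degrees (1,1,0) ⇒ d ≤ 0.
Write f(k) = c0. Then LHS − RHS = -1, requiring -1 = 0: contradictory. No certificate.

no hypergeometric antidifference exists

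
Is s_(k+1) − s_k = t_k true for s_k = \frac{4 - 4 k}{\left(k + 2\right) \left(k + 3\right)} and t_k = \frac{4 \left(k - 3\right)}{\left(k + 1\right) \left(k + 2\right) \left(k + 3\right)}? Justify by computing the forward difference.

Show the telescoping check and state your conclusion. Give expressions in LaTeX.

s_(k+1) = -4*k/((k + 3)*(k + 4))
s_(k+1) − s_k = 4*(k - 4)/(k**3 + 9*k**2 + 26*k + 24)
(s_(k+1) − s_k) − t_k = 16*(2 - k)/(k**4 + 10*k**3 + 35*k**2 + 50*k + 24)

Invalid: residual \frac{16 \left(2 - k\right)}{k^{4} + 10 k^{3} + 35 k^{2} + 50 k + 24} ≠ 0.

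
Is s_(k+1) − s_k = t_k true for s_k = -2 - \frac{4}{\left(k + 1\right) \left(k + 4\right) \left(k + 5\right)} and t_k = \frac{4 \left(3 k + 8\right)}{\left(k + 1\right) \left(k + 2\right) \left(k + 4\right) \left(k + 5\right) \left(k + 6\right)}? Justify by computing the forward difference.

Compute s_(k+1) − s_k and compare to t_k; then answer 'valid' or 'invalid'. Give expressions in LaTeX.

s_(k+1) = -2 - 4/((k + 2)*(k + 5)*(k + 6))
s_(k+1) − s_k = 4*(3*k + 8)/(k**5 + 18*k**4 + 121*k**3 + 372*k**2 + 508*k + 240)
(s_(k+1) − s_k) − t_k = 0

valid; difference matches t_k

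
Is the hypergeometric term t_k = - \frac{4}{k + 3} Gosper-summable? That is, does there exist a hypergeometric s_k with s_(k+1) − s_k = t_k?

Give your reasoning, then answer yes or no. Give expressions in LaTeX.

r(k) = (k + 3)/(k + 4) after simplifying.
Normal form (A,B,C) = (k + 3, k + 4, 1).
Key eq: (k + 3)·f(k+1) = (k + 3)·f(k) + (1).
Bound: deg f ≤ 0.
Generic f = c0 gives residual -1; -1 = 0 cannot hold, so t_k is not Gosper-summable.

No — key equation has no polynomial f.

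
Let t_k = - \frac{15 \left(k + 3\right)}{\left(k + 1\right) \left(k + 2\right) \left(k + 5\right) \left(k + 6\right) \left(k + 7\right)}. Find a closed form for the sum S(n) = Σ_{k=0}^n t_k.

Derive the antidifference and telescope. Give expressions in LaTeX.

The ratio is (k + 1)*(k + 4)*(k + 5)/((k + 3)**2*(k + 8)).
Gosper form: A/B · C(k+1)/C(k) with A=k + 1, B=k + 8, C=k**3 + 10*k**2 + 33*k + 36.
Solve (k + 1)·f(k+1) − (k + 7)·f(k) = k**3 + 10*k**2 + 33*k + 36.
d = 6 from the (1,1,3) case.
A polynomial solution: f(k) = k*(k + 2)*(k + 3)*(k + 4)*(k**2 + 12*k + 41)/90.
Certificate R = B(k−1)f/C = k*(k + 2)*(k + 7)*(k**2 + 12*k + 41)/(90*(k + 3)) gives s_k = k*(-k**2 - 12*k - 41)/(6*(k**3 + 12*k**2 + 41*k + 30)).
s_(k+1) − s_k = 15*(-k - 3)/(k**5 + 21*k**4 + 163*k**3 + 567*k**2 + 844*k + 420) = t_k.
s_(n+1) = (-n**3 - 15*n**2 - 68*n - 54)/(6*(n**3 + 15*n**2 + 68*n + 84)) and s_(0) = 0, so S(n) = (-n**3 - 15*n**2 - 68*n - 54)/(6*(n**3 + 15*n**2 + 68*n + 84)).

S(n) = \frac{- n^{3} - 15 n^{2} - 68 n - 54}{6 \left(n^{3} + 15 n^{2} + 68 n + 84\right)}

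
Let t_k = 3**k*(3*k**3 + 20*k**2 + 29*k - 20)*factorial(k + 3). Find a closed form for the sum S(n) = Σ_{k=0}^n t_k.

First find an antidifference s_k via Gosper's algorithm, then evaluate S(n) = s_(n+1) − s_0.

S(n) = 3*3**n*n**2*factorial(n + 4) + 9*3**n*n*factorial(n + 4) - 6*3**n*factorial(n + 4) + 24

Step 1: r(k) = 3*(3*k**4 + 41*k**3 + 194*k**2 + 344*k + 128)/(3*k**3 + 20*k**2 + 29*k - 20).
Gosper form: A/B · C(k+1)/C(k) with A=3*k + 12, B=1, C=k**3 + 20*k**2/3 + 29*k/3 - 20/3.
Need (3*k + 12)·f(k+1) − (1)·f(k) = k**3 + 20*k**2/3 + 29*k/3 - 20/3.
From deg A=1, deg B=0, deg C=3: d=2.
Solving with deg f ≤ 2: f(k) = (k**2 + k - 4)/3.
Then R = B(k−1)f/C = (k**2 + k - 4)/(3*k**3 + 20*k**2 + 29*k - 20), so s_k = R(k)·t_k = 3**k*(k**2 + k - 4)*factorial(k + 3).
Check: Δs_k = 3**k*(3*k**3 + 20*k**2 + 29*k - 20)*factorial(k + 3). ✓
Telescope: S(n) = s_(n+1) − s_(0) = 3**(n + 1)*(n**2 + 3*n - 2)*factorial(n + 4) − (-24) = 3*3**n*n**2*factorial(n + 4) + 9*3**n*n*factorial(n + 4) - 6*3**n*factorial(n + 4) + 24.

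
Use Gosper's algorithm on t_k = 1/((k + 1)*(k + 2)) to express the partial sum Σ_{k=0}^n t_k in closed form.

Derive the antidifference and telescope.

S(n) = (n + 1)/(n + 2)

Ratio r(k) = (k + 1)/(k + 3).
Normal form (A,B,C) = (k + 1, k + 3, 1).
Solve (k + 1)·f(k+1) − (k + 2)·f(k) = 1.
From deg A=1, deg B=1, deg C=0: d=1.
Match coefficients ⇒ f(k) = k.
R(k) = B(k−1)·f(k)/C(k) = k*(k + 2); s_k = R·t_k = k/(k + 1).
Δs = 1/(k**2 + 3*k + 2), as required.
Telescope: S(n) = s_(n+1) − s_(0) = (n + 1)/(n + 2) − (0) = (n + 1)/(n + 2).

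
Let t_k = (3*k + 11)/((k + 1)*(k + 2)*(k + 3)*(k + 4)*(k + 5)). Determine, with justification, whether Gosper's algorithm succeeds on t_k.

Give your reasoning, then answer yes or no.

The ratio is (k + 1)*(3*k + 14)/((k + 6)*(3*k + 11)).
Take A(k)=k + 1, B(k)=k + 6, C(k)=k + 11/3.
Key eq: (k + 1)·f(k+1) = (k + 5)·f(k) + (k + 11/3).
deg f ≤ 4 (via 1,1,1).
Solve for f: f(k) = k*(k + 3)*(k**2 + 7*k + 14)/24 (degree 4 ≤ 4).
Certificate R = B(k−1)f/C = k*(k + 3)*(k + 5)*(k**2 + 7*k + 14)/(8*(3*k + 11)) gives s_k = k*(k**2 + 7*k + 14)/(8*(k**3 + 7*k**2 + 14*k + 8)).
s_(k+1) − s_k = (3*k + 11)/(k**5 + 15*k**4 + 85*k**3 + 225*k**2 + 274*k + 120) = t_k.

Yes. s_k = k*(k**2 + 7*k + 14)/(8*(k**3 + 7*k**2 + 14*k + 8)).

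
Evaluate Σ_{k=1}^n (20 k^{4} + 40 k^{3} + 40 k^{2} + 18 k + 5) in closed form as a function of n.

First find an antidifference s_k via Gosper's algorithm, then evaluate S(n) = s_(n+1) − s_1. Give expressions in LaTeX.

r(k) = (20*k**4 + 120*k**3 + 280*k**2 + 298*k + 123)/(20*k**4 + 40*k**3 + 40*k**2 + 18*k + 5) after simplifying.
Normal form (A,B,C) = (1, 1, k**4 + 2*k**3 + 2*k**2 + 9*k/10 + 1/4).
f must satisfy (1)·f(k+1) − (1)·f(k) = k**4 + 2*k**3 + 2*k**2 + 9*k/10 + 1/4.
Degrees (0,0,4) ⇒ d ≤ 5.
Match coefficients ⇒ f(k) = k*(4*k**4 - k + 2)/20.
Certificate R = B(k−1)f/C = k*(4*k**4 - k + 2)/(20*k**4 + 40*k**3 + 40*k**2 + 18*k + 5) gives s_k = k*(4*k**4 - k + 2).
Verify: 20*k**4 + 40*k**3 + 40*k**2 + 18*k + 5 matches t_k.
Evaluate: s_(n+1) = 4*n**5 + 20*n**4 + 40*n**3 + 39*n**2 + 20*n + 5; subtract s_(1) = 5 ⇒ S(n) = n*(4*n**4 + 20*n**3 + 40*n**2 + 39*n + 20).

S(n) = n \left(4 n^{4} + 20 n^{3} + 40 n^{2} + 39 n + 20\right)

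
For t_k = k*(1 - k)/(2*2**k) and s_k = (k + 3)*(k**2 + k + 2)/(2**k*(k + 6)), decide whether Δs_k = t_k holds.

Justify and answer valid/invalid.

Invalid: residual 3*(k**3 + 7*k**2 - 4*k + 4)/(2*2**k*(k**2 + 13*k + 42)) ≠ 0.

s_(k+1) = (k + 4)*(k + (k + 1)**2 + 3)/(2*2**k*(k + 7))
s_(k+1) − s_k = (-k**4 - 9*k**3 - 8*k**2 + 30*k + 12)/(2*2**k*(k**2 + 13*k + 42))
(s_(k+1) − s_k) − t_k = 3*(k**3 + 7*k**2 - 4*k + 4)/(2*2**k*(k**2 + 13*k + 42))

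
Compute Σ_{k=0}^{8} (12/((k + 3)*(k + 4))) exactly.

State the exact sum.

Σ = 3

r(k) = (k + 3)/(k + 5) after simplifying.
Factor: A=k + 3; B=k + 5; C=1.
Solve (k + 3)·f(k+1) − (k + 4)·f(k) = 1.
Bound: deg f ≤ 1.
Solve for f: f(k) = k/3 (degree 1 ≤ 1).
Then R = B(k−1)f/C = k*(k + 4)/3, so s_k = R(k)·t_k = 4*k/(k + 3).
Verify: 12/(k**2 + 7*k + 12) matches t_k.
Sum = s_(9) − s_(0); s_(9) = 3, s_(0) = 0 ⇒ 3.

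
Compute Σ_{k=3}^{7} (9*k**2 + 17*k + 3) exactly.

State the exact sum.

Σ = 1655

Compute t_(k+1)/t_k: get (9*k**2 + 35*k + 29)/(9*k**2 + 17*k + 3).
A = 1, B = 1, C = k**2 + 17*k/9 + 1/3.
f must satisfy (1)·f(k+1) − (1)·f(k) = k**2 + 17*k/9 + 1/3.
Bound: deg f ≤ 3.
Coefficient equations give f(k) = k*(k + 2)*(3*k - 2)/9.
R(k) = B(k−1)·f(k)/C(k) = k*(k + 2)*(3*k - 2)/(9*k**2 + 17*k + 3); s_k = R·t_k = k*(3*k**2 + 4*k - 4).
s_(k+1) − s_k = 9*k**2 + 17*k + 3 = t_k.
Sum = s_(8) − s_(3); s_(8) = 1760, s_(3) = 105 ⇒ 1655.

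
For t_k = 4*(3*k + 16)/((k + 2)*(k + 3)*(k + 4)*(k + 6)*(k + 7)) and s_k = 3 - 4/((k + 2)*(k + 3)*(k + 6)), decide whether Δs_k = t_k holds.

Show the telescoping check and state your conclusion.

valid (s_(k+1) − s_k reduces to t_k)

s_(k+1) = 3 - 4/((k + 3)*(k + 4)*(k + 7))
s_(k+1) − s_k = 4*(3*k + 16)/(k**5 + 22*k**4 + 185*k**3 + 740*k**2 + 1404*k + 1008)
(s_(k+1) − s_k) − t_k = 0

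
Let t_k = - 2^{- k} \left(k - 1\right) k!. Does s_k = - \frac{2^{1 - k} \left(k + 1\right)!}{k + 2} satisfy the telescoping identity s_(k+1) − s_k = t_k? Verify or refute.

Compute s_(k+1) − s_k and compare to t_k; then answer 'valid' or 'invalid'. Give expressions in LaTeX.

Invalid: residual \frac{2^{- k} \left(k^{2} + k - 4\right) k!}{\left(k + 2\right) \left(k + 3\right)} ≠ 0.

s_(k+1) = -factorial(k + 2)/(2**k*(k + 3))
s_(k+1) − s_k = -(k**2 + 2*k - 2)*factorial(k + 1)/(2**k*(k + 2)*(k + 3))
(s_(k+1) − s_k) − t_k = (k**2 + k - 4)*factorial(k)/(2**k*(k + 2)*(k + 3))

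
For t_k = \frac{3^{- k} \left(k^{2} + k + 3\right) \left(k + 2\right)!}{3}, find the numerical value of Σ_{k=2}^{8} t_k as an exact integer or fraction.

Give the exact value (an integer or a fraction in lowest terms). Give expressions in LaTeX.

Σ = 492656/27

The ratio is (k + 3)*(k + (k + 1)**2 + 4)/(3*(k**2 + k + 3)).
Gosper form: A/B · C(k+1)/C(k) with A=k/3 + 1, B=1, C=k**2 + k + 3.
Need (k/3 + 1)·f(k+1) − (1)·f(k) = k**2 + k + 3.
Bound: deg f ≤ 1.
Solving with deg f ≤ 1: f(k) = 3*k.
Then R = B(k−1)f/C = 3*k/(k**2 + k + 3), so s_k = R(k)·t_k = k*factorial(k + 2)/3**k.
Check: Δs_k = (k**2 + k + 3)*factorial(k + 2)/(3*3**k). ✓
Sum = s_(9) − s_(2); s_(9) = 492800/27, s_(2) = 16/3 ⇒ 492656/27.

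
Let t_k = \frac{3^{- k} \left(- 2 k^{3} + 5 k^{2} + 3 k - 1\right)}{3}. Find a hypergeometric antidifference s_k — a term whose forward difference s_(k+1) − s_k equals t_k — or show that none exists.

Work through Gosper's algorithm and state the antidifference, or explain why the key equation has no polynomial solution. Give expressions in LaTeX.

s_k = 3^{- k} k \left(k^{2} - k - 1\right)

r(k) = (2*k**3 + k**2 - 7*k - 5)/(3*(2*k**3 - 5*k**2 - 3*k + 1)) after simplifying.
Factor: A=1/3; B=1; C=k**3 - 5*k**2/2 - 3*k/2 + 1/2.
Key eq: (1/3)·f(k+1) = (1)·f(k) + (k**3 - 5*k**2/2 - 3*k/2 + 1/2).
deg f ≤ 3 (via 0,0,3).
Coefficient equations give f(k) = -3*k*(k**2 - k - 1)/2.
So s_k = (B(k−1)f/C)·t_k = (-3*k*(k**2 - k - 1)/(2*k**3 - 5*k**2 - 3*k + 1))·t_k = k*(k**2 - k - 1)/3**k.
Check: Δs_k = (-2*k**3 + 5*k**2 + 3*k - 1)/(3*3**k). ✓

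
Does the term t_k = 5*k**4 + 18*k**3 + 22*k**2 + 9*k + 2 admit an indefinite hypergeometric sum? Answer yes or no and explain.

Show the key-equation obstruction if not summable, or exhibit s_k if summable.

Ratio r(k) = (5*k**4 + 38*k**3 + 106*k**2 + 127*k + 56)/(5*k**4 + 18*k**3 + 22*k**2 + 9*k + 2).
Gosper form: A/B · C(k+1)/C(k) with A=1, B=1, C=k**4 + 18*k**3/5 + 22*k**2/5 + 9*k/5 + 2/5.
Set up (1)·f(k+1) − (1)·f(k) − (k**4 + 18*k**3/5 + 22*k**2/5 + 9*k/5 + 2/5) = 0.
deg f ≤ 5 (via 0,0,4).
A polynomial solution: f(k) = k*(k**4 + 2*k**3 - 2*k + 1)/5.
So s_k = (B(k−1)f/C)·t_k = (k*(k**4 + 2*k**3 - 2*k + 1)/(5*k**4 + 18*k**3 + 22*k**2 + 9*k + 2))·t_k = k*(k**4 + 2*k**3 - 2*k + 1).
Verify: 5*k**4 + 18*k**3 + 22*k**2 + 9*k + 2 matches t_k.

Yes. s_k = k*(k**4 + 2*k**3 - 2*k + 1).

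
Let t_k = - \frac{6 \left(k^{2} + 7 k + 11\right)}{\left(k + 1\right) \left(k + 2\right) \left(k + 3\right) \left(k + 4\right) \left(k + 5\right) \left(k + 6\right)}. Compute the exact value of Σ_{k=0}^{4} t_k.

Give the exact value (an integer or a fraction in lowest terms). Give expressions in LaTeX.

Step 1: r(k) = (k + 1)*(7*k + (k + 1)**2 + 18)/((k + 7)*(k**2 + 7*k + 11)).
Normal form (A,B,C) = (k + 1, k + 7, k**2 + 7*k + 11).
f must satisfy (k + 1)·f(k+1) − (k + 6)·f(k) = k**2 + 7*k + 11.
d = 5 from the (1,1,2) case.
Coefficient equations give f(k) = k*(k + 2)*(k + 4)*(k**2 + 9*k + 23)/45.
Then R = B(k−1)f/C = k*(k + 2)*(k + 4)*(k + 6)*(k**2 + 9*k + 23)/(45*(k**2 + 7*k + 11)), so s_k = R(k)·t_k = 2*k*(-k**2 - 9*k - 23)/(15*(k**3 + 9*k**2 + 23*k + 15)).
Δs = 6*(-k**2 - 7*k - 11)/(k**6 + 21*k**5 + 175*k**4 + 735*k**3 + 1624*k**2 + 1764*k + 720), as required.
Σ_(k=0)^(4) t_k = s_(5) − s_(0) = -31/240 − (0) = -31/240.

Σ = -31/240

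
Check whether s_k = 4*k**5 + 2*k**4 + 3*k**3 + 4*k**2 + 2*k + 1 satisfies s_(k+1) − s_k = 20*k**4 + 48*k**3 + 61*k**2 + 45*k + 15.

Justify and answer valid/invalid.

s_(k+1) = 4*k**5 + 22*k**4 + 51*k**3 + 65*k**2 + 47*k + 16
s_(k+1) − s_k = 20*k**4 + 48*k**3 + 61*k**2 + 45*k + 15
(s_(k+1) − s_k) − t_k = 0

valid; difference matches t_k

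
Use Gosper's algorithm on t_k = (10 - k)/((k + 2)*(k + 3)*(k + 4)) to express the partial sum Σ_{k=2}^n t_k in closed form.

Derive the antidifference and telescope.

S(n) = (n**2 + 17*n - 18)/(10*(n**2 + 7*n + 12))

The ratio is (k - 9)*(k + 2)/((k - 10)*(k + 5)).
Factor: A=k + 2; B=k + 5; C=k - 10.
f must satisfy (k + 2)·f(k+1) − (k + 4)·f(k) = k - 10.
Degrees (1,1,1) ⇒ d ≤ 2.
Solve for f: f(k) = -k*(2*k + 13)/3 (degree 2 ≤ 2).
R(k) = B(k−1)·f(k)/C(k) = -k*(k + 4)*(2*k + 13)/(3*(k - 10)); s_k = R·t_k = k*(2*k + 13)/(3*(k + 2)*(k + 3)).
Δs = (10 - k)/(k**3 + 9*k**2 + 26*k + 24), as required.
Σ_(k=2)^n t_k = s_(n+1) − s_(2) = ((2*n**2 + 17*n + 15)/(3*(n**2 + 7*n + 12))) − (17/30), i.e. (n**2 + 17*n - 18)/(10*(n**2 + 7*n + 12)).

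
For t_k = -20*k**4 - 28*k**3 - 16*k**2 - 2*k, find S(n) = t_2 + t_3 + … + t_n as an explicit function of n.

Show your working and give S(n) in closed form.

r(k) = (10*k**4 + 54*k**3 + 110*k**2 + 99*k + 33)/(k*(10*k**3 + 14*k**2 + 8*k + 1)) after simplifying.
Gosper form: A/B · C(k+1)/C(k) with A=1, B=1, C=k**4 + 7*k**3/5 + 4*k**2/5 + k/10.
Solve (1)·f(k+1) − (1)·f(k) = k**4 + 7*k**3/5 + 4*k**2/5 + k/10.
deg f ≤ 5 (via 0,0,4).
Solve for f: f(k) = k*(k - 1)*(4*k**3 + k**2 - k - 1)/20 (degree 5 ≤ 5).
Certificate R = B(k−1)f/C = (k - 1)*(4*k**3 + k**2 - k - 1)/(2*(10*k**3 + 14*k**2 + 8*k + 1)) gives s_k = -4*k**5 + 3*k**4 + 2*k**3 - k.
s_(k+1) − s_k = 2*k*(-10*k**3 - 14*k**2 - 8*k - 1) = t_k.
Σ_(k=2)^n t_k = s_(n+1) − s_(2) = (n*(-4*n**4 - 17*n**3 - 26*n**2 - 16*n - 3)) − (-66), i.e. -4*n**5 - 17*n**4 - 26*n**3 - 16*n**2 - 3*n + 66.

S(n) = -4*n**5 - 17*n**4 - 26*n**3 - 16*n**2 - 3*n + 66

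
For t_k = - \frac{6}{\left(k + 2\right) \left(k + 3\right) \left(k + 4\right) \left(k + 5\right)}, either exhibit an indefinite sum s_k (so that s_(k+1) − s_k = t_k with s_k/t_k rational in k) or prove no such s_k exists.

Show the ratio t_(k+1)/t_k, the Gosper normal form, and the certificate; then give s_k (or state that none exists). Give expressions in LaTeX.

r(k) = (k + 2)/(k + 6) after simplifying.
Normal form (A,B,C) = (k + 2, k + 6, 1).
f must satisfy (k + 2)·f(k+1) − (k + 5)·f(k) = 1.
From deg A=1, deg B=1, deg C=0: d=3.
Coefficient equations give f(k) = k*(k**2 + 9*k + 26)/72.
R(k) = B(k−1)·f(k)/C(k) = k*(k + 5)*(k**2 + 9*k + 26)/72; s_k = R·t_k = k*(-k**2 - 9*k - 26)/(12*(k + 2)*(k + 3)*(k + 4)).
Verify: -6/(k**4 + 14*k**3 + 71*k**2 + 154*k + 120) matches t_k.

s_k = \frac{k \left(- k^{2} - 9 k - 26\right)}{12 \left(k + 2\right) \left(k + 3\right) \left(k + 4\right)}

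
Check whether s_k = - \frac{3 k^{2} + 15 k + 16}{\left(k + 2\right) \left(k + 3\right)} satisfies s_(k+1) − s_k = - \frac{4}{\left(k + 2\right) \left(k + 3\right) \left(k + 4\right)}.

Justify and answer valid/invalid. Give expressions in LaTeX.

s_(k+1) = (-15*k - 3*(k + 1)**2 - 31)/((k + 3)*(k + 4))
s_(k+1) − s_k = -4/(k**3 + 9*k**2 + 26*k + 24)
(s_(k+1) − s_k) − t_k = 0

Valid — Δs_k = t_k.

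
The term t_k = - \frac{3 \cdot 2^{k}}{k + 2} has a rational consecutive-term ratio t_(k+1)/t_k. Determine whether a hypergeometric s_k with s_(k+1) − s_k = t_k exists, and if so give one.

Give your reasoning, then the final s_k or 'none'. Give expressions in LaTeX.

no hypergeometric antidifference exists

Step 1: r(k) = 2*(k + 2)/(k + 3).
Gosper form: A/B · C(k+1)/C(k) with A=2*k + 4, B=k + 3, C=1.
Solve (2*k + 4)·f(k+1) − (k + 2)·f(k) = 1.
From deg A=1, deg B=1, deg C=0: d=-1.
d = -1 < 0 ⇒ no nonzero polynomial f; not summable.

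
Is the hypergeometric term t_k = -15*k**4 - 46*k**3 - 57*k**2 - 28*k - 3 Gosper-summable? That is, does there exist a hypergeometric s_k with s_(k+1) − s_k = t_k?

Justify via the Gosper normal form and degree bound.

Yes. s_k = k*(-3*k**4 - 4*k**3 - k**2 + 3*k + 2).

Compute t_(k+1)/t_k: get (15*k**4 + 106*k**3 + 285*k**2 + 340*k + 149)/(15*k**4 + 46*k**3 + 57*k**2 + 28*k + 3).
A = 1, B = 1, C = k**4 + 46*k**3/15 + 19*k**2/5 + 28*k/15 + 1/5.
Solve (1)·f(k+1) − (1)·f(k) = k**4 + 46*k**3/15 + 19*k**2/5 + 28*k/15 + 1/5.
deg f ≤ 5 (via 0,0,4).
Match coefficients ⇒ f(k) = k*(3*k**4 + 4*k**3 + k**2 - 3*k - 2)/15.
Get s_k = R·t_k = k*(-3*k**4 - 4*k**3 - k**2 + 3*k + 2) with R(k) = B(k−1)f(k)/C(k) = k*(3*k**4 + 4*k**3 + k**2 - 3*k - 2)/(15*k**4 + 46*k**3 + 57*k**2 + 28*k + 3).
Δs = -15*k**4 - 46*k**3 - 57*k**2 - 28*k - 3, as required.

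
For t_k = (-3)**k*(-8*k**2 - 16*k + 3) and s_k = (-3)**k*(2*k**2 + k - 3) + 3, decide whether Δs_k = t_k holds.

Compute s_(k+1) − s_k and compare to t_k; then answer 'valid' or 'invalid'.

Valid — Δs_k = t_k.

s_(k+1) = -3*(-3)**k*(k + 2*(k + 1)**2 - 2) + 3
s_(k+1) − s_k = (-3)**k*(-8*k**2 - 16*k + 3)
(s_(k+1) − s_k) − t_k = 0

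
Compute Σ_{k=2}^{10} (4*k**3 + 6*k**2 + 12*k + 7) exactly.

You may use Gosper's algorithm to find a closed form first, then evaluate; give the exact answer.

The ratio is (4*k**3 + 18*k**2 + 36*k + 29)/(4*k**3 + 6*k**2 + 12*k + 7).
Gosper form: A/B · C(k+1)/C(k) with A=1, B=1, C=k**3 + 3*k**2/2 + 3*k + 7/4.
f must satisfy (1)·f(k+1) − (1)·f(k) = k**3 + 3*k**2/2 + 3*k + 7/4.
From deg A=0, deg B=0, deg C=3: d=4.
Solving with deg f ≤ 4: f(k) = k*(k**3 + 4*k + 2)/4.
Then R = B(k−1)f/C = k*(k**3 + 4*k + 2)/(4*k**3 + 6*k**2 + 12*k + 7), so s_k = R(k)·t_k = k*(k**3 + 4*k + 2).
Δs = 4*k**3 + 6*k**2 + 12*k + 7, as required.
Σ_(k=2)^(10) t_k = s_(11) − s_(2) = 15147 − (36) = 15111.

Σ = 15111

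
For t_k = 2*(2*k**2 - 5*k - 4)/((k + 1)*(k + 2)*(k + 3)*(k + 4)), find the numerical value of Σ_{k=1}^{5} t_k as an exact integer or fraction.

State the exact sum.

Σ = -65/504

Step 1: r(k) = (k + 1)*(5*k - 2*(k + 1)**2 + 9)/((k + 5)*(-2*k**2 + 5*k + 4)).
Factor: A=k + 1; B=k + 5; C=k**2 - 5*k/2 - 2.
Set up (k + 1)·f(k+1) − (k + 4)·f(k) − (k**2 - 5*k/2 - 2) = 0.
From deg A=1, deg B=1, deg C=2: d=3.
Solving with deg f ≤ 3: f(k) = -k*(k**2 + 30*k + 17)/24.
Certificate R = B(k−1)f/C = -k*(k + 4)*(k**2 + 30*k + 17)/(12*(2*k**2 - 5*k - 4)) gives s_k = k*(-k**2 - 30*k - 17)/(6*(k + 1)*(k + 2)*(k + 3)).
Check: Δs_k = 2*(2*k**2 - 5*k - 4)/(k**4 + 10*k**3 + 35*k**2 + 50*k + 24). ✓
Evaluate s at k=6 and k=1: -233/504 and -1/3; difference -65/504.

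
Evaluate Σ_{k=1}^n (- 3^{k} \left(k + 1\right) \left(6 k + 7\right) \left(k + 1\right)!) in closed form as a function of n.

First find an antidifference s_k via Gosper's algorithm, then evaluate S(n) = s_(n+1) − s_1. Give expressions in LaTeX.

Ratio r(k) = (k + 2)**2*(18*k + 39)/((k + 1)*(6*k + 7)).
Normal form (A,B,C) = (3*k + 6, 1, k**2 + 13*k/6 + 7/6).
Need (3*k + 6)·f(k+1) − (1)·f(k) = k**2 + 13*k/6 + 7/6.
d = 1 from the (1,0,2) case.
Match coefficients ⇒ f(k) = (2*k - 1)/6.
Then R = B(k−1)f/C = (2*k - 1)/((k + 1)*(6*k + 7)), so s_k = R(k)·t_k = -3**k*(2*k - 1)*factorial(k + 1).
s_(k+1) − s_k = -3**k*(k + 1)*(6*k + 7)*factorial(k + 1) = t_k.
s_(n+1) = -3**(n + 1)*(2*n + 1)*factorial(n + 2) and s_(1) = -6, so S(n) = -6*3**n*n*factorial(n + 2) - 3*3**n*factorial(n + 2) + 6.

S(n) = - 6 \cdot 3^{n} n \left(n + 2\right)! - 3 \cdot 3^{n} \left(n + 2\right)! + 6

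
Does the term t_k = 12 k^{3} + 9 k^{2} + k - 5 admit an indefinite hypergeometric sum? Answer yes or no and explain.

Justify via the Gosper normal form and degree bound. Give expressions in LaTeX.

r(k) = (12*k**3 + 45*k**2 + 55*k + 17)/(12*k**3 + 9*k**2 + k - 5) after simplifying.
Gosper form: A/B · C(k+1)/C(k) with A=1, B=1, C=k**3 + 3*k**2/4 + k/12 - 5/12.
Set up (1)·f(k+1) − (1)·f(k) − (k**3 + 3*k**2/4 + k/12 - 5/12) = 0.
Bound: deg f ≤ 4.
Match coefficients ⇒ f(k) = k*(3*k**3 - 3*k**2 - k - 4)/12.
So s_k = (B(k−1)f/C)·t_k = (k*(3*k**3 - 3*k**2 - k - 4)/(12*k**3 + 9*k**2 + k - 5))·t_k = k*(3*k**3 - 3*k**2 - k - 4).
Check: Δs_k = 12*k**3 + 9*k**2 + k - 5. ✓

Yes. s_k = k \left(3 k^{3} - 3 k^{2} - k - 4\right).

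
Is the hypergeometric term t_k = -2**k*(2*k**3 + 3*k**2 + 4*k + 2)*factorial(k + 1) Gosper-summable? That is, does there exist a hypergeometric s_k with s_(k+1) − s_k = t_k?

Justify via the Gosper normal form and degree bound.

t_(k+1)/t_k = 2*(2*k**4 + 13*k**3 + 34*k**2 + 43*k + 22)/(2*k**3 + 3*k**2 + 4*k + 2).
Take A(k)=2*k + 4, B(k)=1, C(k)=k**3 + 3*k**2/2 + 2*k + 1.
Set up (2*k + 4)·f(k+1) − (1)·f(k) − (k**3 + 3*k**2/2 + 2*k + 1) = 0.
deg f ≤ 2 (via 1,0,3).
Solving with deg f ≤ 2: f(k) = (k**2 - 2*k + 2)/2.
Get s_k = R·t_k = -2**k*(k**2 - 2*k + 2)*factorial(k + 1) with R(k) = B(k−1)f(k)/C(k) = (k**2 - 2*k + 2)/(2*k**3 + 3*k**2 + 4*k + 2).
s_(k+1) − s_k = -2**k*(2*k**3 + 3*k**2 + 4*k + 2)*factorial(k + 1) = t_k.

Yes. s_k = -2**k*(k**2 - 2*k + 2)*factorial(k + 1).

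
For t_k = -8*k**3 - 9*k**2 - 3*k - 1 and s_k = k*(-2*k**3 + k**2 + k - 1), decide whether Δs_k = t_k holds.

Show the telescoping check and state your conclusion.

s_(k+1) = (k + 1)*(k - 2*(k + 1)**3 + (k + 1)**2)
s_(k+1) − s_k = -8*k**3 - 9*k**2 - 3*k - 1
(s_(k+1) − s_k) − t_k = 0

valid (s_(k+1) − s_k reduces to t_k)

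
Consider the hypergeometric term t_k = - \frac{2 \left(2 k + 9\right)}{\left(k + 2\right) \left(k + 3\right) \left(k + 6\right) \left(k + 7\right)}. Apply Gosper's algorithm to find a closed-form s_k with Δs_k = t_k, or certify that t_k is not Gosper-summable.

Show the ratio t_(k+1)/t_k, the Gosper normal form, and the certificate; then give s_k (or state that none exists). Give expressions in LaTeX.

Compute t_(k+1)/t_k: get (k + 2)*(k + 6)*(2*k + 11)/((k + 4)*(k + 8)*(2*k + 9)).
Normal form (A,B,C) = (k + 2, k + 8, k**3 + 27*k**2/2 + 121*k/2 + 90).
f must satisfy (k + 2)·f(k+1) − (k + 7)·f(k) = k**3 + 27*k**2/2 + 121*k/2 + 90.
deg f ≤ 5 (via 1,1,3).
A polynomial solution: f(k) = k*(k + 3)*(k + 4)*(k + 5)*(k + 8)/24.
Get s_k = R·t_k = k*(-k - 8)/(6*(k**2 + 8*k + 12)) with R(k) = B(k−1)f(k)/C(k) = k*(k + 3)*(k + 7)*(k + 8)/(12*(2*k + 9)).
Δs = 2*(-2*k - 9)/(k**4 + 18*k**3 + 113*k**2 + 288*k + 252), as required.

s_k = \frac{k \left(- k - 8\right)}{6 \left(k^{2} + 8 k + 12\right)}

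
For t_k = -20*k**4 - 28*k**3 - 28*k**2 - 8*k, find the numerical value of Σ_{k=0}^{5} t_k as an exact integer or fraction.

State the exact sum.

Σ = -27540

Step 1: r(k) = (5*k**4 + 27*k**3 + 58*k**2 + 57*k + 21)/(k*(5*k**3 + 7*k**2 + 7*k + 2)).
Gosper form: A/B · C(k+1)/C(k) with A=1, B=1, C=k**4 + 7*k**3/5 + 7*k**2/5 + 2*k/5.
Key eq: (1)·f(k+1) = (1)·f(k) + (k**4 + 7*k**3/5 + 7*k**2/5 + 2*k/5).
d = 5 from the (0,0,4) case.
Match coefficients ⇒ f(k) = k**2*(k - 1)*(4*k**2 + k + 3)/20.
Get s_k = R·t_k = k**2*(-4*k**3 + 3*k**2 - 2*k + 3) with R(k) = B(k−1)f(k)/C(k) = k*(k - 1)*(4*k**2 + k + 3)/(4*(5*k + 2)*(k**2 + k + 1)).
Check: Δs_k = 4*k*(-5*k**3 - 7*k**2 - 7*k - 2). ✓
Σ_(k=0)^(5) t_k = s_(6) − s_(0) = -27540 − (0) = -27540.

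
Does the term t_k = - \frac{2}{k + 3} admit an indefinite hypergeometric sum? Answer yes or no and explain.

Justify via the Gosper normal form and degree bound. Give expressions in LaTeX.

Step 1: r(k) = (k + 3)/(k + 4).
So A=k + 3 and B=k + 4, with C=1.
Need (k + 3)·f(k+1) − (k + 3)·f(k) = 1.
d = 0 from the (1,1,0) case.
Write f(k) = c0. Then LHS − RHS = -1, requiring -1 = 0: contradictory. No certificate.

No — t_k has no hypergeometric antidifference.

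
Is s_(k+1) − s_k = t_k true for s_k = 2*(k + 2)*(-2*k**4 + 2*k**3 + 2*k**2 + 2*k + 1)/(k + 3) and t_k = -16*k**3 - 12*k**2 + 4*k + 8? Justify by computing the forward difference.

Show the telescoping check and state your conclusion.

s_(k+1) = 2*(-2*k**5 - 12*k**4 - 22*k**3 - 8*k**2 + 17*k + 15)/(k + 4)
s_(k+1) − s_k = 2*(-8*k**5 - 56*k**4 - 104*k**3 - 36*k**2 + 44*k + 37)/(k**2 + 7*k + 12)
(s_(k+1) − s_k) − t_k = 2*(6*k**4 + 32*k**3 + 18*k**2 - 8*k - 11)/(k**2 + 7*k + 12)

Invalid: residual 2*(6*k**4 + 32*k**3 + 18*k**2 - 8*k - 11)/(k**2 + 7*k + 12) ≠ 0.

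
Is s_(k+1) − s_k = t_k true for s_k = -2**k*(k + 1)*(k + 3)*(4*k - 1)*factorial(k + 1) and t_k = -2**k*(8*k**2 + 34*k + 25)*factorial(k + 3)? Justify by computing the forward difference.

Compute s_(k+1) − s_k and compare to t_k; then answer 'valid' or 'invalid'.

s_(k+1) = -2**(k + 1)*(k + 2)*(k + 4)*(4*k + 3)*factorial(k + 2)
s_(k+1) − s_k = -2**k*(8*k**4 + 66*k**3 + 193*k**2 + 240*k + 99)*factorial(k + 1)
(s_(k+1) − s_k) − t_k = 2**k*(8*k**3 + 50*k**2 + 89*k + 51)*factorial(k + 1)

Invalid: residual 2**k*(8*k**3 + 50*k**2 + 89*k + 51)*factorial(k + 1) ≠ 0.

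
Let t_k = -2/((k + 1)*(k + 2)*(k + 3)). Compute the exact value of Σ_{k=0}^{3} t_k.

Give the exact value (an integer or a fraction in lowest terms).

Σ = -7/15

Step 1: r(k) = (k + 1)/(k + 4).
So A=k + 1 and B=k + 4, with C=1.
Set up (k + 1)·f(k+1) − (k + 3)·f(k) − (1) = 0.
deg f ≤ 2 (via 1,1,0).
A polynomial solution: f(k) = k*(k + 3)/4.
So s_k = (B(k−1)f/C)·t_k = (k*(k + 3)**2/4)·t_k = k*(-k - 3)/(2*(k + 1)*(k + 2)).
s_(k+1) − s_k = -2/(k**3 + 6*k**2 + 11*k + 6) = t_k.
Sum = s_(4) − s_(0); s_(4) = -7/15, s_(0) = 0 ⇒ -7/15.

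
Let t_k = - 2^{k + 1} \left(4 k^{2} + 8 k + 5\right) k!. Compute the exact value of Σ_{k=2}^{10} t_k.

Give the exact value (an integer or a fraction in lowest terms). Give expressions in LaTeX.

Ratio r(k) = 2*(4*k**3 + 20*k**2 + 33*k + 17)/(4*k**2 + 8*k + 5).
Normal form (A,B,C) = (2*k + 2, 1, k**2 + 2*k + 5/4).
Solve (2*k + 2)·f(k+1) − (1)·f(k) = k**2 + 2*k + 5/4.
d = 1 from the (1,0,2) case.
Match coefficients ⇒ f(k) = (2*k + 1)/4.
Then R = B(k−1)f/C = (2*k + 1)/(4*k**2 + 8*k + 5), so s_k = R(k)·t_k = -2**(k + 1)*(2*k + 1)*factorial(k).
Δs = -2**(k + 1)*(4*k**2 + 8*k + 5)*factorial(k), as required.
Σ_(k=2)^(10) t_k = s_(11) − s_(2) = -3760481894400 − (-80) = -3760481894320.

Σ = -3760481894320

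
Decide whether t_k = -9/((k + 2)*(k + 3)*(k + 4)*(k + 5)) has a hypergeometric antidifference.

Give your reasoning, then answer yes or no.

t_(k+1)/t_k = (k + 2)/(k + 6).
Take A(k)=k + 2, B(k)=k + 6, C(k)=1.
Solve (k + 2)·f(k+1) − (k + 5)·f(k) = 1.
d = 3 from the (1,1,0) case.
Match coefficients ⇒ f(k) = k*(k**2 + 9*k + 26)/72.
R(k) = B(k−1)·f(k)/C(k) = k*(k + 5)*(k**2 + 9*k + 26)/72; s_k = R·t_k = k*(-k**2 - 9*k - 26)/(8*(k + 2)*(k + 3)*(k + 4)).
s_(k+1) − s_k = -9/(k**4 + 14*k**3 + 71*k**2 + 154*k + 120) = t_k.

Yes. s_k = k*(-k**2 - 9*k - 26)/(8*(k + 2)*(k + 3)*(k + 4)).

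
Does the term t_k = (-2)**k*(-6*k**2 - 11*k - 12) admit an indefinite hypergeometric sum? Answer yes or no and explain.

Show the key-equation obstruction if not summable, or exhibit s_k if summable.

Yes. s_k = (-2)**k*(2*k**2 + k + 2).

t_(k+1)/t_k = 2*(-6*k**2 - 23*k - 29)/(6*k**2 + 11*k + 12).
Normal form (A,B,C) = (-2, 1, k**2 + 11*k/6 + 2).
Key eq: (-2)·f(k+1) = (1)·f(k) + (k**2 + 11*k/6 + 2).
deg f ≤ 2 (via 0,0,2).
Solving with deg f ≤ 2: f(k) = -(2*k**2 + k + 2)/6.
R(k) = B(k−1)·f(k)/C(k) = -(2*k**2 + k + 2)/(6*k**2 + 11*k + 12); s_k = R·t_k = (-2)**k*(2*k**2 + k + 2).
s_(k+1) − s_k = (-2)**k*(-6*k**2 - 11*k - 12) = t_k.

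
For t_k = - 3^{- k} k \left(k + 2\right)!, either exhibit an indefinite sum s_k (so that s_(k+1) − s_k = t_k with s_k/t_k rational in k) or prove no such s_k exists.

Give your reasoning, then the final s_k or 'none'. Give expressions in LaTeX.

s_k = - 3^{1 - k} \left(k + 2\right)!

The ratio is (k + 1)*(k + 3)/(3*k).
Take A(k)=k/3 + 1, B(k)=1, C(k)=k.
Key eq: (k/3 + 1)·f(k+1) = (1)·f(k) + (k).
d = 0 from the (1,0,1) case.
Coefficient equations give f(k) = 3.
Then R = B(k−1)f/C = 3/k, so s_k = R(k)·t_k = -3**(1 - k)*factorial(k + 2).
Check: Δs_k = -k*factorial(k + 2)/3**k. ✓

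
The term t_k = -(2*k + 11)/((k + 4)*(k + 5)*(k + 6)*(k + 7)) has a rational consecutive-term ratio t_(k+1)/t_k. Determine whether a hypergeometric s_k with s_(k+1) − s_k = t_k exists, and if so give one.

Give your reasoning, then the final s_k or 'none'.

Compute t_(k+1)/t_k: get (k + 4)*(2*k + 13)/((k + 8)*(2*k + 11)).
Normal form (A,B,C) = (k + 4, k + 8, k + 11/2).
f must satisfy (k + 4)·f(k+1) − (k + 7)·f(k) = k + 11/2.
From deg A=1, deg B=1, deg C=1: d=3.
Coefficient equations give f(k) = k*(k + 5)*(k + 10)/48.
Certificate R = B(k−1)f/C = k*(k + 5)*(k + 7)*(k + 10)/(24*(2*k + 11)) gives s_k = k*(-k - 10)/(24*(k**2 + 10*k + 24)).
Check: Δs_k = (-2*k - 11)/(k**4 + 22*k**3 + 179*k**2 + 638*k + 840). ✓

s_k = k*(-k - 10)/(24*(k**2 + 10*k + 24))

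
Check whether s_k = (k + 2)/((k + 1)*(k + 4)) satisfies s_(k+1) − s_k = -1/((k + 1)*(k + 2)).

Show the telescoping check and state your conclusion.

s_(k+1) = (k + 3)/((k + 2)*(k + 5))
s_(k+1) − s_k = (-k**2 - 5*k - 8)/(k**4 + 12*k**3 + 49*k**2 + 78*k + 40)
(s_(k+1) − s_k) − t_k = 4*(k + 3)/(k**4 + 12*k**3 + 49*k**2 + 78*k + 40)

Invalid: residual 4*(k + 3)/(k**4 + 12*k**3 + 49*k**2 + 78*k + 40) ≠ 0.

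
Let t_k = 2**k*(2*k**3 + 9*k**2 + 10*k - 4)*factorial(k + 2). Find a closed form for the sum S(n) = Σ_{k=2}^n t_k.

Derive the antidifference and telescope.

S(n) = 2*2**n*n**2*factorial(n + 3) + 4*2**n*n*factorial(n + 3) - 2*2**n*factorial(n + 3) - 192

r(k) = 2*(2*k**4 + 21*k**3 + 79*k**2 + 119*k + 51)/(2*k**3 + 9*k**2 + 10*k - 4) after simplifying.
Factor: A=2*k + 6; B=1; C=k**3 + 9*k**2/2 + 5*k - 2.
Need (2*k + 6)·f(k+1) − (1)·f(k) = k**3 + 9*k**2/2 + 5*k - 2.
From deg A=1, deg B=0, deg C=3: d=2.
Solve for f: f(k) = (k**2 - 2)/2 (degree 2 ≤ 2).
So s_k = (B(k−1)f/C)·t_k = ((k**2 - 2)/(2*k**3 + 9*k**2 + 10*k - 4))·t_k = 2**k*(k**2 - 2)*factorial(k + 2).
Verify: 2**k*(2*k**3 + 9*k**2 + 10*k - 4)*factorial(k + 2) matches t_k.
s_(n+1) = 2**(n + 1)*(n**2 + 2*n - 1)*factorial(n + 3) and s_(2) = 192, so S(n) = 2*2**n*n**2*factorial(n + 3) + 4*2**n*n*factorial(n + 3) - 2*2**n*factorial(n + 3) - 192.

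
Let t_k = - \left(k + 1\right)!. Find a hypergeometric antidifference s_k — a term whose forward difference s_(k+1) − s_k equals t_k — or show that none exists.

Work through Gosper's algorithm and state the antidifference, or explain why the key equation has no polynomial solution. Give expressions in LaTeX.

The ratio is k + 2.
Factor: A=k + 2; B=1; C=1.
Key eq: (k + 2)·f(k+1) = (1)·f(k) + (1).
Bound: deg f ≤ -1.
deg f ≤ -1 is impossible — no certificate.

not Gosper-summable; s_k does not exist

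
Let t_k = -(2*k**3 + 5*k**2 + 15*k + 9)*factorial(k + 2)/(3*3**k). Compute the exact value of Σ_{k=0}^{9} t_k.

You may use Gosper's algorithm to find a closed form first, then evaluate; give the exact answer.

Σ = -137984000/81

Step 1: r(k) = (2*k**4 + 17*k**3 + 64*k**2 + 124*k + 93)/(3*(2*k**3 + 5*k**2 + 15*k + 9)).
Factor: A=k/3 + 1; B=1; C=k**3 + 5*k**2/2 + 15*k/2 + 9/2.
Key eq: (k/3 + 1)·f(k+1) = (1)·f(k) + (k**3 + 5*k**2/2 + 15*k/2 + 9/2).
From deg A=1, deg B=0, deg C=3: d=2.
A polynomial solution: f(k) = 3*k*(2*k + 1)/2.
R(k) = B(k−1)·f(k)/C(k) = 3*k*(2*k + 1)/(2*k**3 + 5*k**2 + 15*k + 9); s_k = R·t_k = -k*(2*k + 1)*factorial(k + 2)/3**k.
Verify: -(2*k**3 + 5*k**2 + 15*k + 9)*factorial(k + 2)/(3*3**k) matches t_k.
Σ_(k=0)^(9) t_k = s_(10) − s_(0) = -137984000/81 − (0) = -137984000/81.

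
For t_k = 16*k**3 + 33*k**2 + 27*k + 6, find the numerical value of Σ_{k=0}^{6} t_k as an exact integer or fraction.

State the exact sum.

Σ = 10668

Ratio r(k) = (16*k**3 + 81*k**2 + 141*k + 82)/(16*k**3 + 33*k**2 + 27*k + 6).
Take A(k)=1, B(k)=1, C(k)=k**3 + 33*k**2/16 + 27*k/16 + 3/8.
f must satisfy (1)·f(k+1) − (1)·f(k) = k**3 + 33*k**2/16 + 27*k/16 + 3/8.
d = 4 from the (0,0,3) case.
Solving with deg f ≤ 4: f(k) = k*(4*k**3 + 3*k**2 + k - 2)/16.
Get s_k = R·t_k = k*(4*k**3 + 3*k**2 + k - 2) with R(k) = B(k−1)f(k)/C(k) = k*(4*k**3 + 3*k**2 + k - 2)/(16*k**3 + 33*k**2 + 27*k + 6).
Δs = 16*k**3 + 33*k**2 + 27*k + 6, as required.
Sum = s_(7) − s_(0); s_(7) = 10668, s_(0) = 0 ⇒ 10668.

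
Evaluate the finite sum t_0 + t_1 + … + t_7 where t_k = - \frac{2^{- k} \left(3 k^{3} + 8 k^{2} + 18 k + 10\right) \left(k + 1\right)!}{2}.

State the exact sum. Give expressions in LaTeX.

t_(k+1)/t_k = (3*k**4 + 23*k**3 + 77*k**2 + 125*k + 78)/(2*(3*k**3 + 8*k**2 + 18*k + 10)).
Factor: A=k/2 + 1; B=1; C=k**3 + 8*k**2/3 + 6*k + 10/3.
Solve (k/2 + 1)·f(k+1) − (1)·f(k) = k**3 + 8*k**2/3 + 6*k + 10/3.
Degrees (1,0,3) ⇒ d ≤ 2.
Solve for f: f(k) = 2*(3*k**2 + 2*k + 1)/3 (degree 2 ≤ 2).
Certificate R = B(k−1)f/C = 2*(3*k**2 + 2*k + 1)/(3*k**3 + 8*k**2 + 18*k + 10) gives s_k = -(3*k**2 + 2*k + 1)*factorial(k + 1)/2**k.
Check: Δs_k = -(3*k**3 + 8*k**2 + 18*k + 10)*factorial(k + 1)/(2*2**k). ✓
Σ_(k=0)^(7) t_k = s_(8) − s_(0) = -592515/2 − (-1) = -592513/2.

Σ = -592513/2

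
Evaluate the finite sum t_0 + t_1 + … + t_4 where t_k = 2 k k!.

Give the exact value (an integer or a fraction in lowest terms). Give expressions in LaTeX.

Σ = 238

The ratio is (k + 1)**2/k.
Factor: A=k + 1; B=1; C=k.
Solve (k + 1)·f(k+1) − (1)·f(k) = k.
Degrees (1,0,1) ⇒ d ≤ 0.
A polynomial solution: f(k) = 1.
Certificate R = B(k−1)f/C = 1/k gives s_k = 2*factorial(k).
Verify: 2*k*factorial(k) matches t_k.
Σ_(k=0)^(4) t_k = s_(5) − s_(0) = 240 − (2) = 238.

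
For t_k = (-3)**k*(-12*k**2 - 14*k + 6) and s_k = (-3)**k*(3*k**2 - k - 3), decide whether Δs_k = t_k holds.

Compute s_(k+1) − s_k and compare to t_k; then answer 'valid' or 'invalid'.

s_(k+1) = (-3)**(k + 1)*(3*k**2 + 5*k - 1)
s_(k+1) − s_k = (-3)**k*(-12*k**2 - 14*k + 6)
(s_(k+1) − s_k) − t_k = 0

valid (s_(k+1) − s_k reduces to t_k)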